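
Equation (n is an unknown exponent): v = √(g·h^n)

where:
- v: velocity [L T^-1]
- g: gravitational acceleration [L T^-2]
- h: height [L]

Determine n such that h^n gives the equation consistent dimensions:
n = 1

v has dimensions [L T^-1]; h has dimensions [L].
With n = 1: √(g·h^1) has dimensions [L T^-1], matching the LHS ✓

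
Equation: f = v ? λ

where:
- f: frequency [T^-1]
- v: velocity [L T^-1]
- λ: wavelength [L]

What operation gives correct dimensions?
division (÷): f = v ÷ λ

f [T^-1]; v [L T^-1]; λ [L].
v × λ → [L^2 T^-1] ✗
v ÷ λ → [T^-1] ✓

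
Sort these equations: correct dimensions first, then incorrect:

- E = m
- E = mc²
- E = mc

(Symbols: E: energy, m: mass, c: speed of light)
Dimensionally correct: E = mc²
Dimensionally incorrect: E = m, E = mc
Ordered (correct first, then incorrect): E = mc², E = m, E = mc

- E = m: LHS [L^2 M T^-2], RHS [M] → incorrect ✗
- E = mc²: LHS [L^2 M T^-2], RHS [L^2 M T^-2] → correct ✓
- E = mc: LHS [L^2 M T^-2], RHS [L M T^-1] → incorrect ✗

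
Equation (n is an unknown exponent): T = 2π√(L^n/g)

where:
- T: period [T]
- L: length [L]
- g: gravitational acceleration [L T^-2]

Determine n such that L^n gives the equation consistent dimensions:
n = 1

T has dimensions [T]; L has dimensions [L].
With n = 1: 2π√(L^1/g) has dimensions [T], matching the LHS ✓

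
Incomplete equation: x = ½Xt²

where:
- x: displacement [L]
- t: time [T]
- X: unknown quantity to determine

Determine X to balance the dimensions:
X = a (acceleration), dimensions [L T^-2]

x has dimensions [L]; the rest of the RHS (½ t²) has dimensions [T^2].
So X must have dimensions [L T^-2] — X = a (acceleration).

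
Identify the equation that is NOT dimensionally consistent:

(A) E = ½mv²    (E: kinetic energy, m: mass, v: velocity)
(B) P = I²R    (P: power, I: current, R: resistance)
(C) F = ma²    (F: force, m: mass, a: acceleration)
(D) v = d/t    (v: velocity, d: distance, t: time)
(C) F = ma²

The equation (C) F = ma² is dimensionally incorrect.

LHS (F): [L M T^-2]
RHS (ma²): [L^2 M T^-4] ✗

The dimensions do not match. The other three equations balance.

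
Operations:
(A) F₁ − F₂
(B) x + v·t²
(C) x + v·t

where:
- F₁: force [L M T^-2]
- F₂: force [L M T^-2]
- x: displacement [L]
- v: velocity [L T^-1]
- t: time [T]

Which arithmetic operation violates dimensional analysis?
(B) x + v·t²

(A) F₁ − F₂: F₁ [L M T^-2] and F₂ [L M T^-2] — same dimensions ✓
(B) x + v·t²: x [L] and v·t² [L T] — different dimensions cannot be added/subtracted ✗
(C) x + v·t: x [L] and v·t [L] — same dimensions ✓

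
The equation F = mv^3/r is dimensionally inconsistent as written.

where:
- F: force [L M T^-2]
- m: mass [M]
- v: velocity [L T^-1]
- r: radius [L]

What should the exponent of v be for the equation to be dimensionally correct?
The exponent of v should be 2: F = mv^2/r

The LHS F has dimensions [L M T^-2]; v has dimensions [L T^-1].
As written, the RHS mv^3/r (exponent 3 on v) has dimensions [L^2 M T^-3], which does not match.
With exponent 2, the RHS mv^2/r has dimensions [L M T^-2], matching the LHS.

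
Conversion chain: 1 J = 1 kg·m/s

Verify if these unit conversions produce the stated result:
The chain is incorrect (it contains an error).

Incorrect: Joule is kg·m²/s², not kg·m/s (that is momentum)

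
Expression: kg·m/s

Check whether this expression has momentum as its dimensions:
Yes

The expression kg·m/s has dimensions [L M T^-1], which is exactly momentum [L M T^-1].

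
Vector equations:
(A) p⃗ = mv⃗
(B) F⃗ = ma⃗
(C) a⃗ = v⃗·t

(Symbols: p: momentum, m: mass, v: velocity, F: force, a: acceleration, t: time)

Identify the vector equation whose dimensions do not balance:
(C) a⃗ = v⃗·t

(A) p⃗ = mv⃗: LHS [L M T^-1], RHS [L M T^-1] ✓ — mass (scalar) times velocity (vector)
(B) F⃗ = ma⃗: LHS [L M T^-2], RHS [L M T^-2] ✓ — Force and acceleration are vectors, mass is a scalar
(C) a⃗ = v⃗·t: LHS [L T^-2], RHS [L] ✗ — acceleration is velocity per time; should be v⃗/t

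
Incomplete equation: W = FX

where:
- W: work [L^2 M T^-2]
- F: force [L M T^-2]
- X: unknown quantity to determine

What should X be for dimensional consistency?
X = d (distance), dimensions [L]

W has dimensions [L^2 M T^-2]; the rest of the RHS (F) has dimensions [L M T^-2].
So X must have dimensions [L] — X = d (distance).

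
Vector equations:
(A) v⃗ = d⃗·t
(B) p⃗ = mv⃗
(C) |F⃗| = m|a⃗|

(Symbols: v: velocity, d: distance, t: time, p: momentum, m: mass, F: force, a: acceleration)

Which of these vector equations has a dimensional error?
(A) v⃗ = d⃗·t

(A) v⃗ = d⃗·t: LHS [L T^-1], RHS [L T] ✗ — velocity is displacement per time; should be d⃗/t
(B) p⃗ = mv⃗: LHS [L M T^-1], RHS [L M T^-1] ✓ — mass (scalar) times velocity (vector)
(C) |F⃗| = m|a⃗|: LHS [L M T^-2], RHS [L M T^-2] ✓ — magnitudes of vectors are scalars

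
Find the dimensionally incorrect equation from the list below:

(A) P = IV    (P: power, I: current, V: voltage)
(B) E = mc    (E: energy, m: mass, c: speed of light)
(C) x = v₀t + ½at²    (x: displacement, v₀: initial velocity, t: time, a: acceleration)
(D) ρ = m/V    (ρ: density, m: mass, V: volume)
(B) E = mc

The equation (B) E = mc is dimensionally incorrect.

LHS (E): [L^2 M T^-2]
RHS (mc): [L M T^-1] ✗

The dimensions do not match. The other three equations balance.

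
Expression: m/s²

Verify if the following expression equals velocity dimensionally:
No

The expression m/s² has dimensions [L T^-2], but velocity has dimensions [L T^-1].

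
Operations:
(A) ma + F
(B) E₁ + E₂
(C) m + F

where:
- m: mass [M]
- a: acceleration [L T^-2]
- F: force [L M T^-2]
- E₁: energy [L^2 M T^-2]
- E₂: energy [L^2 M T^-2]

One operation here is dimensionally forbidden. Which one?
(C) m + F

(A) ma + F: ma [L M T^-2] and F [L M T^-2] — same dimensions ✓
(B) E₁ + E₂: E₁ [L^2 M T^-2] and E₂ [L^2 M T^-2] — same dimensions ✓
(C) m + F: m [M] and F [L M T^-2] — different dimensions cannot be added/subtracted ✗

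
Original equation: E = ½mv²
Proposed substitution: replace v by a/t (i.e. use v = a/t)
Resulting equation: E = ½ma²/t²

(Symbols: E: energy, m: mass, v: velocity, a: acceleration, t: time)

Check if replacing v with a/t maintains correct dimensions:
No

[v] = [L T^-1] and [a/t] = [L T^-3]. These differ, so the substitution replaces a quantity by one of different dimensions and the result E = ½ma²/t² has LHS [L^2 M T^-2] vs RHS [L^2 M T^-6] — inconsistent.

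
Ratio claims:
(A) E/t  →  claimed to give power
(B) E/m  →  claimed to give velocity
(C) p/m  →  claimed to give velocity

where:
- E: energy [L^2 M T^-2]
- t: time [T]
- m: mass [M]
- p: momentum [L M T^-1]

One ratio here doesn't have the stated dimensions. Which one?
(B) E/m does not give velocity

(A) E/t: [L^2 M T^-3] = power [L^2 M T^-3] ✓
(B) E/m: [L^2 T^-2] ≠ velocity [L T^-1] ✗
(C) p/m: [L T^-1] = velocity [L T^-1] ✓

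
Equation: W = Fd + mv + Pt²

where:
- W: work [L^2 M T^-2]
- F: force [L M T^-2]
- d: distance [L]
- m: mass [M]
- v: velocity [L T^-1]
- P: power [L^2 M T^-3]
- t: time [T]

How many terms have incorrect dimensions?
2

LHS W: [L^2 M T^-2]
- Fd: [L^2 M T^-2] ✓
- mv: [L M T^-1] ✗
- Pt²: [L^2 M T^-1] ✗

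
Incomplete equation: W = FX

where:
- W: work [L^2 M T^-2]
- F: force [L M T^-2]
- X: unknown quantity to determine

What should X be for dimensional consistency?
X = d (distance), dimensions [L]

W has dimensions [L^2 M T^-2]; the rest of the RHS (F) has dimensions [L M T^-2].
So X must have dimensions [L] — X = d (distance).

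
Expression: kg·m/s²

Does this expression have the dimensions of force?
Yes

The expression kg·m/s² has dimensions [L M T^-2], which is exactly force [L M T^-2].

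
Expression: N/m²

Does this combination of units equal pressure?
Yes

The expression N/m² has dimensions [L^-1 M T^-2], which is exactly pressure [L^-1 M T^-2].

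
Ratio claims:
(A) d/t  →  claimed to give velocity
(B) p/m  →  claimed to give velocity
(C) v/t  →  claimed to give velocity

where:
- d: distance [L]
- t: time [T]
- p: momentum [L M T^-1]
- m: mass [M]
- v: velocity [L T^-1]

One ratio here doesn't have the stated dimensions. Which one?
(C) v/t does not give velocity

(A) d/t: [L T^-1] = velocity [L T^-1] ✓
(B) p/m: [L T^-1] = velocity [L T^-1] ✓
(C) v/t: [L T^-2] ≠ velocity [L T^-1] ✗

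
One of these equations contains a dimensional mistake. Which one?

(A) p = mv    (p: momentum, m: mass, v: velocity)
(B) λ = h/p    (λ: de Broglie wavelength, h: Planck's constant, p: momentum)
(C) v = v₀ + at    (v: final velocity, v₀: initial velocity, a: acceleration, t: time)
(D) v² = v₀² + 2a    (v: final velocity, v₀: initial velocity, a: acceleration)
(D) v² = v₀² + 2a

The equation (D) v² = v₀² + 2a is dimensionally incorrect.

LHS (v²): [L^2 T^-2]
RHS terms:
  - v₀²: [L^2 T^-2] ✓
  - 2a: [L T^-2] ✗ (does not match LHS)

The dimensions do not match. The other three equations balance.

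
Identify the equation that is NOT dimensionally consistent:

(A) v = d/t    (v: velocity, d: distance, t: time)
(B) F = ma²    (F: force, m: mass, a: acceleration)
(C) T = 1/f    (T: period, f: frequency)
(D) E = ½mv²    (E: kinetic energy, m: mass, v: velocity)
(B) F = ma²

The equation (B) F = ma² is dimensionally incorrect.

LHS (F): [L M T^-2]
RHS (ma²): [L^2 M T^-4] ✗

The dimensions do not match. The other three equations balance.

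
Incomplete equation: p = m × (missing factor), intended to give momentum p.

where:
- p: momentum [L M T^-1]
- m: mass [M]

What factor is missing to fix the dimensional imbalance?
v (velocity), dimensions [L T^-1]

p has dimensions [L M T^-1] and m has dimensions [M].
The missing factor must have dimensions [L M T^-1] / [M] = [L T^-1], i.e. velocity (v).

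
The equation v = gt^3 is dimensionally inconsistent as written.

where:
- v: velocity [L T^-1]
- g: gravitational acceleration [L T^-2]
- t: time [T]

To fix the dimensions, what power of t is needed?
The exponent of t should be 1: v = gt

The LHS v has dimensions [L T^-1]; t has dimensions [T].
As written, the RHS gt^3 (exponent 3 on t) has dimensions [L T], which does not match.
With exponent 1, the RHS gt has dimensions [L T^-1], matching the LHS.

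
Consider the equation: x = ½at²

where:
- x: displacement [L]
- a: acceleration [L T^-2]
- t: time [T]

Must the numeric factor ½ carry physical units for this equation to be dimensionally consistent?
No

x has dimensions [L] and at² already has dimensions [L], so the equation balances without ½ contributing any dimensions. ½ is a pure (dimensionless) number; changing or removing it would not affect dimensional consistency.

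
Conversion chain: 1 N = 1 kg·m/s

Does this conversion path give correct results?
The chain is incorrect (it contains an error).

Incorrect: Newton is kg·m/s², not kg·m/s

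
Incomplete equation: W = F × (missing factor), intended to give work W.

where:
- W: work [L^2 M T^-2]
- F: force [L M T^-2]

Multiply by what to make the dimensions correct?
d (distance), dimensions [L]

W has dimensions [L^2 M T^-2] and F has dimensions [L M T^-2].
The missing factor must have dimensions [L^2 M T^-2] / [L M T^-2] = [L], i.e. distance (d).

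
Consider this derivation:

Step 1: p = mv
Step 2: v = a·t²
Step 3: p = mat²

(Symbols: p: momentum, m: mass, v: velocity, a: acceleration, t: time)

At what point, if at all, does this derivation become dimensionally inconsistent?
Step 2

Step 1: p = mv → LHS [L M T^-1], RHS [L M T^-1] ✓
Step 2: v = a·t² → LHS [L T^-1], RHS [L] ✗

The first dimensional inconsistency appears in step 2: v = a·t²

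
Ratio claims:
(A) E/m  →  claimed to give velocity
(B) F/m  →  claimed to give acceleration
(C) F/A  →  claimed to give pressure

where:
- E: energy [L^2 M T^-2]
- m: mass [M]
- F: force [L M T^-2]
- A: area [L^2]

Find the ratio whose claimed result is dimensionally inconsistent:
(A) E/m does not give velocity

(A) E/m: [L^2 T^-2] ≠ velocity [L T^-1] ✗
(B) F/m: [L T^-2] = acceleration [L T^-2] ✓
(C) F/A: [L^-1 M T^-2] = pressure [L^-1 M T^-2] ✓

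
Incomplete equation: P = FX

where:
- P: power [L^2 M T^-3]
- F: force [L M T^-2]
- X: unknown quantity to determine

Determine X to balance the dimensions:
X = v (velocity), dimensions [L T^-1]

P has dimensions [L^2 M T^-3]; the rest of the RHS (F) has dimensions [L M T^-2].
So X must have dimensions [L T^-1] — X = v (velocity).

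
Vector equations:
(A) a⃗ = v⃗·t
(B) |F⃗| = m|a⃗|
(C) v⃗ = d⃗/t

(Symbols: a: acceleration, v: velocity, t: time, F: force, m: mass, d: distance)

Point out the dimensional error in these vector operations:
(A) a⃗ = v⃗·t

(A) a⃗ = v⃗·t: LHS [L T^-2], RHS [L] ✗ — acceleration is velocity per time; should be v⃗/t
(B) |F⃗| = m|a⃗|: LHS [L M T^-2], RHS [L M T^-2] ✓ — magnitudes of vectors are scalars
(C) v⃗ = d⃗/t: LHS [L T^-1], RHS [L T^-1] ✓ — displacement (vector) divided by time (scalar)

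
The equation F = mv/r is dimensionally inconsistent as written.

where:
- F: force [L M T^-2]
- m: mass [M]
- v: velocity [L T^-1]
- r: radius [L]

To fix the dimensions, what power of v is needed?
The exponent of v should be 2: F = mv^2/r

The LHS F has dimensions [L M T^-2]; v has dimensions [L T^-1].
As written, the RHS mv/r (exponent 1 on v) has dimensions [M T^-1], which does not match.
With exponent 2, the RHS mv^2/r has dimensions [L M T^-2], matching the LHS.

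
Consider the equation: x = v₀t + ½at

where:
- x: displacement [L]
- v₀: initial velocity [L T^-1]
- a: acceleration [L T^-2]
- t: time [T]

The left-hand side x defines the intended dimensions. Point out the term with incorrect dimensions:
The term ½at

Checking each RHS term against the LHS:
- v₀t: [L] — matches x [L] ✓
- ½at: [L T^-1] — does NOT match x [L] ✗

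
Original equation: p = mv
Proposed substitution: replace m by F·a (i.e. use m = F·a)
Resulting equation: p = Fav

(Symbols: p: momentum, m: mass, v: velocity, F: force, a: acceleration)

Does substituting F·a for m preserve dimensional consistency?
No

[m] = [M] and [F·a] = [L^2 M T^-4]. These differ, so the substitution replaces a quantity by one of different dimensions and the result p = Fav has LHS [L M T^-1] vs RHS [L^3 M T^-5] — inconsistent.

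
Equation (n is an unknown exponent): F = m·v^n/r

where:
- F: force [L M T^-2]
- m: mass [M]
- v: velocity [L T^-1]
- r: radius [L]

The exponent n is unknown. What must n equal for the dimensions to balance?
n = 2

F has dimensions [L M T^-2]; v has dimensions [L T^-1].
The rest of the RHS has dimensions [L^-1 M], so v^n must supply [L^2 T^-2].
With n = 2: m·v^2/r has dimensions [L M T^-2], matching the LHS ✓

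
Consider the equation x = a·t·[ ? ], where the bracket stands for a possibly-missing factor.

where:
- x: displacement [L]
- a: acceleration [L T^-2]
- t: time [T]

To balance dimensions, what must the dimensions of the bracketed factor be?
[T] — time (e.g. t)

x has dimensions [L]; a·t has dimensions [L T^-1].
The bracketed factor must supply [L] / [L T^-1] = [T].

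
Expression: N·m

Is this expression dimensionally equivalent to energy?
Yes

The expression N·m has dimensions [L^2 M T^-2], which is exactly energy [L^2 M T^-2].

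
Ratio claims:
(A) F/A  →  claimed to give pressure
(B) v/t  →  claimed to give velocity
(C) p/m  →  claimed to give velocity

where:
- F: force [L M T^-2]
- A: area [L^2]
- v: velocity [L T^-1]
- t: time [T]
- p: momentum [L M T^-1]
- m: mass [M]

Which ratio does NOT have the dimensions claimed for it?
(B) v/t does not give velocity

(A) F/A: [L^-1 M T^-2] = pressure [L^-1 M T^-2] ✓
(B) v/t: [L T^-2] ≠ velocity [L T^-1] ✗
(C) p/m: [L T^-1] = velocity [L T^-1] ✓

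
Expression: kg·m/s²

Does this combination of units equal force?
Yes

The expression kg·m/s² has dimensions [L M T^-2], which is exactly force [L M T^-2].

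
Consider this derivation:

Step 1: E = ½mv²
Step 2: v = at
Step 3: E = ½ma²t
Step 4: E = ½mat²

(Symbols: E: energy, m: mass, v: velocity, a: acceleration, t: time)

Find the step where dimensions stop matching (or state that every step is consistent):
Step 3

Step 1: E = ½mv² → LHS [L^2 M T^-2], RHS [L^2 M T^-2] ✓
Step 2: v = at → LHS [L T^-1], RHS [L T^-1] ✓
Step 3: E = ½ma²t → LHS [L^2 M T^-2], RHS [L^2 M T^-3] ✗

The first dimensional inconsistency appears in step 3: E = ½ma²t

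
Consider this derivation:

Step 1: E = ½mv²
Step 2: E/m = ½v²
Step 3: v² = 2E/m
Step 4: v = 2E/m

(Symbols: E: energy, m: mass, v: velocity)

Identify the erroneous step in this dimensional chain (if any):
Step 4

Step 1: E = ½mv² → LHS [L^2 M T^-2], RHS [L^2 M T^-2] ✓
Step 2: E/m = ½v² → LHS [L^2 T^-2], RHS [L^2 T^-2] ✓
Step 3: v² = 2E/m → LHS [L^2 T^-2], RHS [L^2 T^-2] ✓
Step 4: v = 2E/m → LHS [L T^-1], RHS [L^2 T^-2] ✗

The first dimensional inconsistency appears in step 4: v = 2E/m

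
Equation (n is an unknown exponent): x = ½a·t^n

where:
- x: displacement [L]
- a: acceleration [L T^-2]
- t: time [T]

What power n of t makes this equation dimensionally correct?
n = 2

x has dimensions [L]; t has dimensions [T].
The rest of the RHS has dimensions [L T^-2], so t^n must supply [T^2].
With n = 2: ½a·t^2 has dimensions [L], matching the LHS ✓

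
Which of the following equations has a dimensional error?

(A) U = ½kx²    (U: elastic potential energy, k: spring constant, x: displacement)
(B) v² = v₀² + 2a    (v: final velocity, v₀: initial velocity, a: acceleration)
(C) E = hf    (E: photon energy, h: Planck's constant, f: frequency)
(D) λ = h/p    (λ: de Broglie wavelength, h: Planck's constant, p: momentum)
(B) v² = v₀² + 2a

The equation (B) v² = v₀² + 2a is dimensionally incorrect.

LHS (v²): [L^2 T^-2]
RHS terms:
  - v₀²: [L^2 T^-2] ✓
  - 2a: [L T^-2] ✗ (does not match LHS)

The dimensions do not match. The other three equations balance.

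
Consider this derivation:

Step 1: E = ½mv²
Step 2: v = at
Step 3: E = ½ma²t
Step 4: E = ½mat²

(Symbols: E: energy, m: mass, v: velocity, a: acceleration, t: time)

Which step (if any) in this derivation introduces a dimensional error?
Step 3

Step 1: E = ½mv² → LHS [L^2 M T^-2], RHS [L^2 M T^-2] ✓
Step 2: v = at → LHS [L T^-1], RHS [L T^-1] ✓
Step 3: E = ½ma²t → LHS [L^2 M T^-2], RHS [L^2 M T^-3] ✗

The first dimensional inconsistency appears in step 3: E = ½ma²t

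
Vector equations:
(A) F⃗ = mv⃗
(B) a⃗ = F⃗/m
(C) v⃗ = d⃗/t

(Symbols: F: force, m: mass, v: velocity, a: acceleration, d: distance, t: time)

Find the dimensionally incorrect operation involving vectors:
(A) F⃗ = mv⃗

(A) F⃗ = mv⃗: LHS [L M T^-2], RHS [L M T^-1] ✗ — mass times velocity is momentum, not force; should be ma⃗
(B) a⃗ = F⃗/m: LHS [L T^-2], RHS [L T^-2] ✓ — force (vector) divided by mass (scalar)
(C) v⃗ = d⃗/t: LHS [L T^-1], RHS [L T^-1] ✓ — displacement (vector) divided by time (scalar)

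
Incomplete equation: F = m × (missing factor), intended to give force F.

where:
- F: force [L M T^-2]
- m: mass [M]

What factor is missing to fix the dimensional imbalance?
a (acceleration), dimensions [L T^-2]

F has dimensions [L M T^-2] and m has dimensions [M].
The missing factor must have dimensions [L M T^-2] / [M] = [L T^-2], i.e. acceleration (a).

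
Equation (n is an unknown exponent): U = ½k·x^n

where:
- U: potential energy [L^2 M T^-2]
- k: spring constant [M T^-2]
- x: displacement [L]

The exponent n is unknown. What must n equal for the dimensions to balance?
n = 2

U has dimensions [L^2 M T^-2]; x has dimensions [L].
The rest of the RHS has dimensions [M T^-2], so x^n must supply [L^2].
With n = 2: ½k·x^2 has dimensions [L^2 M T^-2], matching the LHS ✓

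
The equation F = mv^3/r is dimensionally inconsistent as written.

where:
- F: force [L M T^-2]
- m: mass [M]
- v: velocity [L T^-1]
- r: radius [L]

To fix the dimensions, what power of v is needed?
The exponent of v should be 2: F = mv^2/r

The LHS F has dimensions [L M T^-2]; v has dimensions [L T^-1].
As written, the RHS mv^3/r (exponent 3 on v) has dimensions [L^2 M T^-3], which does not match.
With exponent 2, the RHS mv^2/r has dimensions [L M T^-2], matching the LHS.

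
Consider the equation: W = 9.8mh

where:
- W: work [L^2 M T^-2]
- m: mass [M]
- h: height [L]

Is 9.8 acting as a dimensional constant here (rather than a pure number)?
Yes

W has dimensions [L^2 M T^-2], while mh alone has dimensions [L M]. For the equation to balance, the factor 9.8 must carry dimensions [L T^-2] — it is a dimensional constant (a numerical value of a physical quantity with its units suppressed), not a pure number.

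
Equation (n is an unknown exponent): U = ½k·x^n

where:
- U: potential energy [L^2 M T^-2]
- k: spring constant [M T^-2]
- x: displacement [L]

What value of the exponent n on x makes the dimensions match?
n = 2

U has dimensions [L^2 M T^-2]; x has dimensions [L].
The rest of the RHS has dimensions [M T^-2], so x^n must supply [L^2].
With n = 2: ½k·x^2 has dimensions [L^2 M T^-2], matching the LHS ✓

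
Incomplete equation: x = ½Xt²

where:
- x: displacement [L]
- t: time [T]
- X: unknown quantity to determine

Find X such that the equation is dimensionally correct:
X = a (acceleration), dimensions [L T^-2]

x has dimensions [L]; the rest of the RHS (½ t²) has dimensions [T^2].
So X must have dimensions [L T^-2] — X = a (acceleration).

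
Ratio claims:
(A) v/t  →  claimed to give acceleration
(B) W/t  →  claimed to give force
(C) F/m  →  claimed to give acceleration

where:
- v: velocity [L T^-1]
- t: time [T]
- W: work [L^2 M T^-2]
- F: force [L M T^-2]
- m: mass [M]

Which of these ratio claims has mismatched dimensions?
(B) W/t does not give force

(A) v/t: [L T^-2] = acceleration [L T^-2] ✓
(B) W/t: [L^2 M T^-3] ≠ force [L M T^-2] ✗
(C) F/m: [L T^-2] = acceleration [L T^-2] ✓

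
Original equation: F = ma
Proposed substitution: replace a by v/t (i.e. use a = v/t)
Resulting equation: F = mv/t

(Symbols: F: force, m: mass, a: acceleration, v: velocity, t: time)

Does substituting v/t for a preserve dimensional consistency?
Yes

[a] = [L T^-2] and [v/t] = [L T^-2]. These match, so the substitution replaces a quantity by one of the same dimensions and the result F = mv/t has LHS [L M T^-2] vs RHS [L M T^-2] — still consistent.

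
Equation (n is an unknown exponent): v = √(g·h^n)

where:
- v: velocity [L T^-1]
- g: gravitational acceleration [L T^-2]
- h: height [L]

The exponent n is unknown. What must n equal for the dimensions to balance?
n = 1

v has dimensions [L T^-1]; h has dimensions [L].
With n = 1: √(g·h^1) has dimensions [L T^-1], matching the LHS ✓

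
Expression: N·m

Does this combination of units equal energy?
Yes

The expression N·m has dimensions [L^2 M T^-2], which is exactly energy [L^2 M T^-2].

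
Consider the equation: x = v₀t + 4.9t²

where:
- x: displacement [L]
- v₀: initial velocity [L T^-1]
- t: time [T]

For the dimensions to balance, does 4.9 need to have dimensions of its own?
Yes

x has dimensions [L], while t² alone has dimensions [T^2]. For the equation to balance, the factor 4.9 must carry dimensions [L T^-2] — it is a dimensional constant (a numerical value of a physical quantity with its units suppressed), not a pure number.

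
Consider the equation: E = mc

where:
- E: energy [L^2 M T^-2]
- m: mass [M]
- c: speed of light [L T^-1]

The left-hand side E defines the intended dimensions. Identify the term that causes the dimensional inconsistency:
The right-hand side term mc

E has dimensions [L^2 M T^-2], but mc has dimensions [L M T^-1], so the term mc is dimensionally wrong for E.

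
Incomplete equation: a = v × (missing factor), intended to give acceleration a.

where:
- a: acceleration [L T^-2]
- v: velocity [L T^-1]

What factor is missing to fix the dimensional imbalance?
1/t (inverse time), dimensions [T^-1]

a has dimensions [L T^-2] and v has dimensions [L T^-1].
The missing factor must have dimensions [L T^-2] / [L T^-1] = [T^-1], i.e. inverse time (1/t).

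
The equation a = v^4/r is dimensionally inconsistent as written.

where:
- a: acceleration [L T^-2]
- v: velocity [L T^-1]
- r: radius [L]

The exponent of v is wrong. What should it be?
The exponent of v should be 2: a = v^2/r

The LHS a has dimensions [L T^-2]; v has dimensions [L T^-1].
As written, the RHS v^4/r (exponent 4 on v) has dimensions [L^3 T^-4], which does not match.
With exponent 2, the RHS v^2/r has dimensions [L T^-2], matching the LHS.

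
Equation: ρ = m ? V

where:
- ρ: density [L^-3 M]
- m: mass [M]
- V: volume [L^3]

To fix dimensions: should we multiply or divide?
division (÷): ρ = m ÷ V

ρ [L^-3 M]; m [M]; V [L^3].
m × V → [L^3 M] ✗
m ÷ V → [L^-3 M] ✓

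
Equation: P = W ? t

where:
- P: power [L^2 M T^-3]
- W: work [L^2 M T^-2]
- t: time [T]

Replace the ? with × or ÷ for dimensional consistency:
division (÷): P = W ÷ t

P [L^2 M T^-3]; W [L^2 M T^-2]; t [T].
W × t → [L^2 M T^-1] ✗
W ÷ t → [L^2 M T^-3] ✓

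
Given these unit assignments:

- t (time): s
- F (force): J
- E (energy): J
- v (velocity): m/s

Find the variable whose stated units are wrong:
F

The variable F (force) should have units N, not J.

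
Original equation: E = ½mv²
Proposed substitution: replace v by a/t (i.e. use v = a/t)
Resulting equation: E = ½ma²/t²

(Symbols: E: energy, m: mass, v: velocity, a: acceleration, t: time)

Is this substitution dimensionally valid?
No

[v] = [L T^-1] and [a/t] = [L T^-3]. These differ, so the substitution replaces a quantity by one of different dimensions and the result E = ½ma²/t² has LHS [L^2 M T^-2] vs RHS [L^2 M T^-6] — inconsistent.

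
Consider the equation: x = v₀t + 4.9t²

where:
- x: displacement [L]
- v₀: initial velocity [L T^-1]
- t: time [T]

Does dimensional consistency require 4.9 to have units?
Yes

x has dimensions [L], while t² alone has dimensions [T^2]. For the equation to balance, the factor 4.9 must carry dimensions [L T^-2] — it is a dimensional constant (a numerical value of a physical quantity with its units suppressed), not a pure number.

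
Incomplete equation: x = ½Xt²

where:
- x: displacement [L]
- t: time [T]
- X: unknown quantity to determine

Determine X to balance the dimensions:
X = a (acceleration), dimensions [L T^-2]

x has dimensions [L]; the rest of the RHS (½ t²) has dimensions [T^2].
So X must have dimensions [L T^-2] — X = a (acceleration).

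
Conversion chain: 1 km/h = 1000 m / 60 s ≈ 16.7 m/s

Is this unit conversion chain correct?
The chain is incorrect (it contains an error).

Incorrect: 1 h = 3600 s, not 60 s (1 km/h ≈ 0.278 m/s)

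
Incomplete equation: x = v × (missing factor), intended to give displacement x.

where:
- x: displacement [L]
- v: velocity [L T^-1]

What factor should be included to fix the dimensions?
t (time), dimensions [T]

x has dimensions [L] and v has dimensions [L T^-1].
The missing factor must have dimensions [L] / [L T^-1] = [T], i.e. time (t).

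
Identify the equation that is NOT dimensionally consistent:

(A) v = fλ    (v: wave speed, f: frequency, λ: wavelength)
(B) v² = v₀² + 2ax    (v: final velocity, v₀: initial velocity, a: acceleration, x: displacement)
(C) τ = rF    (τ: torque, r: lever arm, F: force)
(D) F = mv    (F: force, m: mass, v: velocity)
(D) F = mv

The equation (D) F = mv is dimensionally incorrect.

LHS (F): [L M T^-2]
RHS (mv): [L M T^-1] ✗

The dimensions do not match. The other three equations balance.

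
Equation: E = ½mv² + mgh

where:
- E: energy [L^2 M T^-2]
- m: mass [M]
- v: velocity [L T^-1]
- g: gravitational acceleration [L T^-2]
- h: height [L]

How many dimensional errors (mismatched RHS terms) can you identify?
0

LHS E: [L^2 M T^-2]
- ½mv²: [L^2 M T^-2] ✓
- mgh: [L^2 M T^-2] ✓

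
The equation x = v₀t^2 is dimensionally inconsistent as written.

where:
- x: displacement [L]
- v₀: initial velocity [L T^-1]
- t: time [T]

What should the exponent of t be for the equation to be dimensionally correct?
The exponent of t should be 1: x = v₀t

The LHS x has dimensions [L]; t has dimensions [T].
As written, the RHS v₀t^2 (exponent 2 on t) has dimensions [L T], which does not match.
With exponent 1, the RHS v₀t has dimensions [L], matching the LHS.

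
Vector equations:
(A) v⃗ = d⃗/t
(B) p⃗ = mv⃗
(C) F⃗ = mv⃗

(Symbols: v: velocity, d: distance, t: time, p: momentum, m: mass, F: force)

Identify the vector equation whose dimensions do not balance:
(C) F⃗ = mv⃗

(A) v⃗ = d⃗/t: LHS [L T^-1], RHS [L T^-1] ✓ — displacement (vector) divided by time (scalar)
(B) p⃗ = mv⃗: LHS [L M T^-1], RHS [L M T^-1] ✓ — mass (scalar) times velocity (vector)
(C) F⃗ = mv⃗: LHS [L M T^-2], RHS [L M T^-1] ✗ — mass times velocity is momentum, not force; should be ma⃗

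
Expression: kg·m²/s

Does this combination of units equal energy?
No

The expression kg·m²/s has dimensions [L^2 M T^-1], but energy has dimensions [L^2 M T^-2].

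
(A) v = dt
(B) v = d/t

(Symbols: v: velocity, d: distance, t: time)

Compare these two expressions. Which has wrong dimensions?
(A)

(A) v = dt: LHS [L T^-1], RHS [L T] ✗
(B) v = d/t: LHS [L T^-1], RHS [L T^-1] ✓

Expression (A) v = dt is dimensionally incorrect.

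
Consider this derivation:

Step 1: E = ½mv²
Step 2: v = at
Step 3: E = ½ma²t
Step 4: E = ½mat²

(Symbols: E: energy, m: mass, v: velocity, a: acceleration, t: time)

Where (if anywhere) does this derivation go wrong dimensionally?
Step 3

Step 1: E = ½mv² → LHS [L^2 M T^-2], RHS [L^2 M T^-2] ✓
Step 2: v = at → LHS [L T^-1], RHS [L T^-1] ✓
Step 3: E = ½ma²t → LHS [L^2 M T^-2], RHS [L^2 M T^-3] ✗

The first dimensional inconsistency appears in step 3: E = ½ma²t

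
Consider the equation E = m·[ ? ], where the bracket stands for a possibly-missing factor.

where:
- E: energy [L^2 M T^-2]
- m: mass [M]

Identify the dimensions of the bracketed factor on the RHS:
[L^2 T^-2] — velocity squared (e.g. v²)

E has dimensions [L^2 M T^-2]; m has dimensions [M].
The bracketed factor must supply [L^2 M T^-2] / [M] = [L^2 T^-2].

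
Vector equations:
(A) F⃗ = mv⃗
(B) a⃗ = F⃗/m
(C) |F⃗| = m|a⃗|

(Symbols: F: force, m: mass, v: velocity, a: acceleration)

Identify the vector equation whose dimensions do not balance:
(A) F⃗ = mv⃗

(A) F⃗ = mv⃗: LHS [L M T^-2], RHS [L M T^-1] ✗ — mass times velocity is momentum, not force; should be ma⃗
(B) a⃗ = F⃗/m: LHS [L T^-2], RHS [L T^-2] ✓ — force (vector) divided by mass (scalar)
(C) |F⃗| = m|a⃗|: LHS [L M T^-2], RHS [L M T^-2] ✓ — magnitudes of vectors are scalars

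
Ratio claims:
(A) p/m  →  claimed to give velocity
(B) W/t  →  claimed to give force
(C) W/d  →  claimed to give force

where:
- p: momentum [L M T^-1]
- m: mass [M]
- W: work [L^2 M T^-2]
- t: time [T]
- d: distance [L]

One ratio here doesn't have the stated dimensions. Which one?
(B) W/t does not give force

(A) p/m: [L T^-1] = velocity [L T^-1] ✓
(B) W/t: [L^2 M T^-3] ≠ force [L M T^-2] ✗
(C) W/d: [L M T^-2] = force [L M T^-2] ✓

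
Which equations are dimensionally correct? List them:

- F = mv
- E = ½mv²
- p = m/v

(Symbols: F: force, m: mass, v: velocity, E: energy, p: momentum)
Dimensionally correct: E = ½mv²
Dimensionally incorrect: F = mv, p = m/v
Ordered (correct first, then incorrect): E = ½mv², F = mv, p = m/v

- F = mv: LHS [L M T^-2], RHS [L M T^-1] → incorrect ✗
- E = ½mv²: LHS [L^2 M T^-2], RHS [L^2 M T^-2] → correct ✓
- p = m/v: LHS [L M T^-1], RHS [L^-1 M T] → incorrect ✗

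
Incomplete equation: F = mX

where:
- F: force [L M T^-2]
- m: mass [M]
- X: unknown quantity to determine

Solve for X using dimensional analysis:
X = a (acceleration), dimensions [L T^-2]

F has dimensions [L M T^-2]; the rest of the RHS (m) has dimensions [M].
So X must have dimensions [L T^-2] — X = a (acceleration).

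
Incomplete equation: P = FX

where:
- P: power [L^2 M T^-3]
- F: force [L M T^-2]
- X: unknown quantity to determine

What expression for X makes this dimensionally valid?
X = v (velocity), dimensions [L T^-1]

P has dimensions [L^2 M T^-3]; the rest of the RHS (F) has dimensions [L M T^-2].
So X must have dimensions [L T^-1] — X = v (velocity).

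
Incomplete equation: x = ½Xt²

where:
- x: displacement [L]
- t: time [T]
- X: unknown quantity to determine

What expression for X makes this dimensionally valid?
X = a (acceleration), dimensions [L T^-2]

x has dimensions [L]; the rest of the RHS (½ t²) has dimensions [T^2].
So X must have dimensions [L T^-2] — X = a (acceleration).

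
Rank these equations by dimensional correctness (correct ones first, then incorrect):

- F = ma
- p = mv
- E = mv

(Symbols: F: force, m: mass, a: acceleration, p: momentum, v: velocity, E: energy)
Dimensionally correct: F = ma, p = mv
Dimensionally incorrect: E = mv
Ordered (correct first, then incorrect): F = ma, p = mv, E = mv

- F = ma: LHS [L M T^-2], RHS [L M T^-2] → correct ✓
- p = mv: LHS [L M T^-1], RHS [L M T^-1] → correct ✓
- E = mv: LHS [L^2 M T^-2], RHS [L M T^-1] → incorrect ✗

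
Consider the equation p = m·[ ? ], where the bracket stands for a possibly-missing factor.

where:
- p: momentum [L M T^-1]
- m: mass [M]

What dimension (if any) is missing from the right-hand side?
[L T^-1] — velocity (e.g. v)

p has dimensions [L M T^-1]; m has dimensions [M].
The bracketed factor must supply [L M T^-1] / [M] = [L T^-1].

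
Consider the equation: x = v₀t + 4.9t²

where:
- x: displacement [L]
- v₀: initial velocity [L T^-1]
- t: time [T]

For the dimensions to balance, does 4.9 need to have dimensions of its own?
Yes

x has dimensions [L], while t² alone has dimensions [T^2]. For the equation to balance, the factor 4.9 must carry dimensions [L T^-2] — it is a dimensional constant (a numerical value of a physical quantity with its units suppressed), not a pure number.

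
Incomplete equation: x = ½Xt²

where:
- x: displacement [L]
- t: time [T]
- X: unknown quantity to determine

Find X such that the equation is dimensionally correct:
X = a (acceleration), dimensions [L T^-2]

x has dimensions [L]; the rest of the RHS (½ t²) has dimensions [T^2].
So X must have dimensions [L T^-2] — X = a (acceleration).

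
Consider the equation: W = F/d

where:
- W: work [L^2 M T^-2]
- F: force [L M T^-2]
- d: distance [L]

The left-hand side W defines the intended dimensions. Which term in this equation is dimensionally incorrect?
The right-hand side term F/d

W has dimensions [L^2 M T^-2], but F/d has dimensions [M T^-2], so the term F/d is dimensionally wrong for W.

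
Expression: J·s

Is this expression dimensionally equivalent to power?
No

The expression J·s has dimensions [L^2 M T^-1], but power has dimensions [L^2 M T^-3].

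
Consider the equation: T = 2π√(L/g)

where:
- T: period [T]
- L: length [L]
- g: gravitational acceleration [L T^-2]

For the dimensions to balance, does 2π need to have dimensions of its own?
No

T has dimensions [T] and √(L/g) already has dimensions [T], so the equation balances without 2π contributing any dimensions. 2π is a pure (dimensionless) number; changing or removing it would not affect dimensional consistency.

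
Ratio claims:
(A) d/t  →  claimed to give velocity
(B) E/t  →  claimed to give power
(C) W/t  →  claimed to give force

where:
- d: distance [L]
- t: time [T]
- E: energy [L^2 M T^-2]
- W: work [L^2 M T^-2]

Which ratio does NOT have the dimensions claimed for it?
(C) W/t does not give force

(A) d/t: [L T^-1] = velocity [L T^-1] ✓
(B) E/t: [L^2 M T^-3] = power [L^2 M T^-3] ✓
(C) W/t: [L^2 M T^-3] ≠ force [L M T^-2] ✗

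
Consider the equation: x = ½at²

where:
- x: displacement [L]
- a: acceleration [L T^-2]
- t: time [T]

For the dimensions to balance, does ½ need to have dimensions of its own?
No

x has dimensions [L] and at² already has dimensions [L], so the equation balances without ½ contributing any dimensions. ½ is a pure (dimensionless) number; changing or removing it would not affect dimensional consistency.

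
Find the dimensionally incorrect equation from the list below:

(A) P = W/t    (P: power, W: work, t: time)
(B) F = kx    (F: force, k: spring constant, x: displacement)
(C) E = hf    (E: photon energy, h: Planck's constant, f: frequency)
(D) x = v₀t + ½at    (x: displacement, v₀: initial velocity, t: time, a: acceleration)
(D) x = v₀t + ½at

The equation (D) x = v₀t + ½at is dimensionally incorrect.

LHS (x): [L]
RHS terms:
  - v₀t: [L] ✓
  - ½at: [L T^-1] ✗ (does not match LHS)

The dimensions do not match. The other three equations balance.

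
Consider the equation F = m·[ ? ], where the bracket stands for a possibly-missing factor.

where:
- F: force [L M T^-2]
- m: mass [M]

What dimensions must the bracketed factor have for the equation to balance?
[L T^-2] — acceleration (e.g. a)

F has dimensions [L M T^-2]; m has dimensions [M].
The bracketed factor must supply [L M T^-2] / [M] = [L T^-2].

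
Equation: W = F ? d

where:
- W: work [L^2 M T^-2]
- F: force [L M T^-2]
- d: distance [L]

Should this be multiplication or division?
multiplication (×): W = F × d

W [L^2 M T^-2]; F [L M T^-2]; d [L].
F × d → [L^2 M T^-2] ✓
F ÷ d → [M T^-2] ✗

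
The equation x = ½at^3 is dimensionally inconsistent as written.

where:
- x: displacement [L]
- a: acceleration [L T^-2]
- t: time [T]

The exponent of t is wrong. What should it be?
The exponent of t should be 2: x = ½at^2

The LHS x has dimensions [L]; t has dimensions [T].
As written, the RHS ½at^3 (exponent 3 on t) has dimensions [L T], which does not match.
With exponent 2, the RHS ½at^2 has dimensions [L], matching the LHS.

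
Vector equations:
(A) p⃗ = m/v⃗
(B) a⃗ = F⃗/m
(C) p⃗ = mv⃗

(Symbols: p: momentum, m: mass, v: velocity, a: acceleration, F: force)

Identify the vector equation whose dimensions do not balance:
(A) p⃗ = m/v⃗

(A) p⃗ = m/v⃗: LHS [L M T^-1], RHS [L^-1 M T] ✗ — momentum is mass times velocity; should be mv⃗ (and division by a vector is undefined)
(B) a⃗ = F⃗/m: LHS [L T^-2], RHS [L T^-2] ✓ — force (vector) divided by mass (scalar)
(C) p⃗ = mv⃗: LHS [L M T^-1], RHS [L M T^-1] ✓ — mass (scalar) times velocity (vector)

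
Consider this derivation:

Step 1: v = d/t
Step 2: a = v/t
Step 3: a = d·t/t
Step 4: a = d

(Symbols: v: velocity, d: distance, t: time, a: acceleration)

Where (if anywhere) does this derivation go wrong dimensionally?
Step 3

Step 1: v = d/t → LHS [L T^-1], RHS [L T^-1] ✓
Step 2: a = v/t → LHS [L T^-2], RHS [L T^-2] ✓
Step 3: a = d·t/t → LHS [L T^-2], RHS [L] ✗

The first dimensional inconsistency appears in step 3: a = d·t/t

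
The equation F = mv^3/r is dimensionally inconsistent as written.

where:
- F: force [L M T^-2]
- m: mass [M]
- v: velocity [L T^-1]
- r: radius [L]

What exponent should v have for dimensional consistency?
The exponent of v should be 2: F = mv^2/r

The LHS F has dimensions [L M T^-2]; v has dimensions [L T^-1].
As written, the RHS mv^3/r (exponent 3 on v) has dimensions [L^2 M T^-3], which does not match.
With exponent 2, the RHS mv^2/r has dimensions [L M T^-2], matching the LHS.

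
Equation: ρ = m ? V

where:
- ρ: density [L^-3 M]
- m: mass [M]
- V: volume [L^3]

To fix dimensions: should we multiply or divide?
division (÷): ρ = m ÷ V

ρ [L^-3 M]; m [M]; V [L^3].
m × V → [L^3 M] ✗
m ÷ V → [L^-3 M] ✓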